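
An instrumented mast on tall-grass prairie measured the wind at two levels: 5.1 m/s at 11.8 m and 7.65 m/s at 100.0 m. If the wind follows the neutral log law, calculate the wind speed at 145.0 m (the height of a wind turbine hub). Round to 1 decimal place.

8.1 m/s

Log law: V ∝ ln(z/z₀). From the pair, with r = V₁/V₂ = 0.66667,
ln z₀ = (ln z₁ − r·ln z₂)/(1 − r) = (2.4681 − 0.66667×4.6052)/0.33333 = -1.8060 → z₀ = 0.1643 m
V₃ = V₁ · ln(z₃/z₀)/ln(z₁/z₀) = 5.1 × 6.7828/4.2741 = 8.0934 m/s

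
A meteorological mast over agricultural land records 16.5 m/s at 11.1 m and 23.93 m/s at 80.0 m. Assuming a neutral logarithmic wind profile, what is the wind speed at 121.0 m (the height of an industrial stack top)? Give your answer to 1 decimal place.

25.5 m/s

Log law: V ∝ ln(z/z₀). From the pair, with r = V₁/V₂ = 0.68951,
ln z₀ = (ln z₁ − r·ln z₂)/(1 − r) = (2.4069 − 0.68951×4.3820)/0.31049 = -1.9792 → z₀ = 0.1382 m
V₃ = V₁ · ln(z₃/z₀)/ln(z₁/z₀) = 16.5 × 6.7750/4.3861 = 25.4865 m/s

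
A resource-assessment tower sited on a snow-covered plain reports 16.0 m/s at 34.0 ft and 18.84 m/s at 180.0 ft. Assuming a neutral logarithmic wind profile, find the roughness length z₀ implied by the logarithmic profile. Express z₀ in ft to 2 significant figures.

z₀ ≈ 0.0028 ft

Log law: V(z) ∝ ln(z/z₀). With r = V₁/V₂ = 16.0/18.84 = 0.84926,
r · ln(z₂/z₀) = ln(z₁/z₀) ⇒ ln z₀ = (ln z₁ − r·ln z₂)/(1 − r)
ln z₀ = (3.52636 − 0.84926×5.19296) / 0.15074 = -5.8629
z₀ = exp(-5.8629) = 0.002843 ft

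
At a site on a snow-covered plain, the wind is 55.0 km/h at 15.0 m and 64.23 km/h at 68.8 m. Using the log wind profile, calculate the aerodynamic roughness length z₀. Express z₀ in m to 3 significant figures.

Log law: V(z) ∝ ln(z/z₀). With r = V₁/V₂ = 55.0/64.23 = 0.85630,
r · ln(z₂/z₀) = ln(z₁/z₀) ⇒ ln z₀ = (ln z₁ − r·ln z₂)/(1 − r)
ln z₀ = (2.70805 − 0.85630×4.23120) / 0.14370 = -6.3682
z₀ = exp(-6.3682) = 0.001715 m

z₀ ≈ 0.00172 m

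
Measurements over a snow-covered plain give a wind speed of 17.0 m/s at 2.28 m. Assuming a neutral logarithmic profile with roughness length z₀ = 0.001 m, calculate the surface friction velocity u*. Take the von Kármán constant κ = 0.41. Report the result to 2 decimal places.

u* ≈ 0.90 m/s

Log law: V(z) = (u*/κ) · ln(z/z₀) ⇒ u* = κ · V / ln(z/z₀)
u* = 0.41 × 17.0 / ln(2.28/0.001) = 0.41 × 17.0 / 7.7319
   = 6.9700 / 7.7319 = 0.9015 m/s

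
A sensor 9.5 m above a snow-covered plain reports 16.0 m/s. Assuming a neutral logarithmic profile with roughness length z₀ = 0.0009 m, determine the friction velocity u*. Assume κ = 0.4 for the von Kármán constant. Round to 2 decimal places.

u* ≈ 0.69 m/s

Log law: V(z) = (u*/κ) · ln(z/z₀) ⇒ u* = κ · V / ln(z/z₀)
u* = 0.4 × 16.0 / ln(9.5/0.0009) = 0.4 × 16.0 / 9.2644
   = 6.4000 / 9.2644 = 0.6908 m/s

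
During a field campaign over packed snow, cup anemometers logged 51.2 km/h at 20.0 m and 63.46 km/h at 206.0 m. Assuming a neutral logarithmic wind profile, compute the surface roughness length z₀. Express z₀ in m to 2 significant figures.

Log law: V(z) ∝ ln(z/z₀). With r = V₁/V₂ = 51.2/63.46 = 0.80681,
r · ln(z₂/z₀) = ln(z₁/z₀) ⇒ ln z₀ = (ln z₁ − r·ln z₂)/(1 − r)
ln z₀ = (2.99573 − 0.80681×5.32788) / 0.19319 = -6.7437
z₀ = exp(-6.7437) = 0.001178 m

z₀ ≈ 0.0012 m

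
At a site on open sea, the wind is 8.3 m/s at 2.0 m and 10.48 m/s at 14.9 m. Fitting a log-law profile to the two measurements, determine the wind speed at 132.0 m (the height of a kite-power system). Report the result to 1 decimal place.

12.8 m/s

Log law: V ∝ ln(z/z₀). From the pair, with r = V₁/V₂ = 0.79198,
ln z₀ = (ln z₁ − r·ln z₂)/(1 − r) = (0.6931 − 0.79198×2.7014)/0.20802 = -6.9528 → z₀ = 0.0009559 m
V₃ = V₁ · ln(z₃/z₀)/ln(z₁/z₀) = 8.3 × 11.8356/7.6460 = 12.8480 m/s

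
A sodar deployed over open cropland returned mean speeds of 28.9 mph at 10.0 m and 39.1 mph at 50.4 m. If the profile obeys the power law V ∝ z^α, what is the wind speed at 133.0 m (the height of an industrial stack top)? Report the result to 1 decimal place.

First find α: α = ln(V₂/V₁)/ln(z₂/z₁) = ln(39.1/28.9)/ln(50.4/10.0) = 0.30228/1.61741 = 0.1869
Extrapolate from 50.4 m to 133.0 m: V₃ = 39.1 × (133.0/50.4)^0.1869 = 39.1 × 1.1988 = 46.8746 mph

46.9 mph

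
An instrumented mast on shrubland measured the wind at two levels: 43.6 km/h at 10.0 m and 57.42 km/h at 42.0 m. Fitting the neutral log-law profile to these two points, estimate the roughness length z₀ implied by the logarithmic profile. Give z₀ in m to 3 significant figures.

Log law: V(z) ∝ ln(z/z₀). With r = V₁/V₂ = 43.6/57.42 = 0.75932,
r · ln(z₂/z₀) = ln(z₁/z₀) ⇒ ln z₀ = (ln z₁ − r·ln z₂)/(1 − r)
ln z₀ = (2.30259 − 0.75932×3.73767) / 0.24068 = -2.2249
z₀ = exp(-2.2249) = 0.1081 m

z₀ ≈ 0.108 m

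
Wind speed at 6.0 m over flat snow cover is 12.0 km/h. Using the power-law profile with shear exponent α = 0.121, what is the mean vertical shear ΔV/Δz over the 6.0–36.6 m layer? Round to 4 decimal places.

Power law: V₂ = V₁ · (z₂/z₁)^α = 12.0 × (6.1000)^0.121 = 14.9350 km/h
ΔV/Δz = (14.9350 − 12.0)/(36.6 − 6.0) = 2.9350/30.6000 = 0.09592 km/h/m

0.0959 km/h/m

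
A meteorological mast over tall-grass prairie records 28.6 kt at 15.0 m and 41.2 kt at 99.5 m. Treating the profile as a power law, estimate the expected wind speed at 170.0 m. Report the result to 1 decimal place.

45.7 kt

First find α: α = ln(V₂/V₁)/ln(z₂/z₁) = ln(41.2/28.6)/ln(99.5/15.0) = 0.36503/1.89211 = 0.1929
Extrapolate from 99.5 m to 170.0 m: V₃ = 41.2 × (170.0/99.5)^0.1929 = 41.2 × 1.1089 = 45.6853 kt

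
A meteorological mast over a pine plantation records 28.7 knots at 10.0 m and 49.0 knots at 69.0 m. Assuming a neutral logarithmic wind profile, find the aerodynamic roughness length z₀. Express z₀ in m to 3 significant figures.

z₀ ≈ 0.652 m

Log law: V(z) ∝ ln(z/z₀). With r = V₁/V₂ = 28.7/49.0 = 0.58571,
r · ln(z₂/z₀) = ln(z₁/z₀) ⇒ ln z₀ = (ln z₁ − r·ln z₂)/(1 − r)
ln z₀ = (2.30259 − 0.58571×4.23411) / 0.41429 = -0.4282
z₀ = exp(-0.4282) = 0.6517 m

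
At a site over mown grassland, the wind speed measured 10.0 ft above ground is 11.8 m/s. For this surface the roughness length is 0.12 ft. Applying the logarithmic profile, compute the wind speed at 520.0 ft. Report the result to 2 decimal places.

22.34 m/s

Log law: V(z) ∝ ln(z/z₀), so V₂/V₁ = ln(z₂/z₀) / ln(z₁/z₀).
ln(520.0/0.12) = 8.3741, ln(10.0/0.12) = 4.4228
V₂ = 11.8 × 8.3741/4.4228 = 11.8 × 1.8934 = 22.3418 m/s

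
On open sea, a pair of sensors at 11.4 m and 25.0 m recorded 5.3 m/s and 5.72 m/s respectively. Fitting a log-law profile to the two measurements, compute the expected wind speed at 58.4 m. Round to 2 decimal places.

Log law: V ∝ ln(z/z₀). From the pair, with r = V₁/V₂ = 0.92657,
ln z₀ = (ln z₁ − r·ln z₂)/(1 − r) = (2.4336 − 0.92657×3.2189)/0.07343 = -7.4757 → z₀ = 0.0005667 m
V₃ = V₁ · ln(z₃/z₀)/ln(z₁/z₀) = 5.3 × 11.5430/9.9093 = 6.1738 m/s

6.17 m/s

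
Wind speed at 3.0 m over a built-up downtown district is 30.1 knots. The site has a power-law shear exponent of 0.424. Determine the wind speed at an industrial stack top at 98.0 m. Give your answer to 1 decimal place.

132.0 knots

Power-law profile: V₂ = V₁ · (z₂/z₁)^α
V₂ = 30.1 × (98.0/3.0)^0.424 = 30.1 × (32.6667)^0.424
    = 30.1 × 4.3851 = 131.9918 knots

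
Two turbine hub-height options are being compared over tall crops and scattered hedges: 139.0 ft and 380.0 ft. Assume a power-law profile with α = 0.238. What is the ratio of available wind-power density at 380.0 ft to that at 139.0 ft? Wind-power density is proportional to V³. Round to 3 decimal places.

Speed ratio: V_B/V_A = (z_B/z_A)^α = (380.0/139.0)^0.238 = (2.7338)^0.238 = 1.27043
Power-density ratio: P_B/P_A = (V_B/V_A)³ = (1.27043)³ = 2.05047

2.050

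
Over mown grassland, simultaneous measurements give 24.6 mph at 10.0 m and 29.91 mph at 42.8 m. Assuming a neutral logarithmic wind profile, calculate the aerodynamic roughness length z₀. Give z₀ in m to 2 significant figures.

z₀ ≈ 0.012 m

Log law: V(z) ∝ ln(z/z₀). With r = V₁/V₂ = 24.6/29.91 = 0.82247,
r · ln(z₂/z₀) = ln(z₁/z₀) ⇒ ln z₀ = (ln z₁ − r·ln z₂)/(1 − r)
ln z₀ = (2.30259 − 0.82247×3.75654) / 0.17753 = -4.4332
z₀ = exp(-4.4332) = 0.01188 m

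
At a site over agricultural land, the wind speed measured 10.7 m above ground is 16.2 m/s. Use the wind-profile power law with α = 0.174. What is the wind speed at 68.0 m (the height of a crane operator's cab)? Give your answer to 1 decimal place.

Power-law profile: V₂ = V₁ · (z₂/z₁)^α
V₂ = 16.2 × (68.0/10.7)^0.174 = 16.2 × (6.3551)^0.174
    = 16.2 × 1.3796 = 22.3490 m/s

22.3 m/s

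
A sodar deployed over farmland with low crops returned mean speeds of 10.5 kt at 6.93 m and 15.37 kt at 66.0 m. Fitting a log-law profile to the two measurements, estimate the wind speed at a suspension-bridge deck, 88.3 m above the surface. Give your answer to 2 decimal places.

16.00 kt

Log law: V ∝ ln(z/z₀). From the pair, with r = V₁/V₂ = 0.68315,
ln z₀ = (ln z₁ − r·ln z₂)/(1 − r) = (1.9359 − 0.68315×4.1897)/0.31685 = -2.9235 → z₀ = 0.05375 m
V₃ = V₁ · ln(z₃/z₀)/ln(z₁/z₀) = 10.5 × 7.4042/4.8593 = 15.9990 kt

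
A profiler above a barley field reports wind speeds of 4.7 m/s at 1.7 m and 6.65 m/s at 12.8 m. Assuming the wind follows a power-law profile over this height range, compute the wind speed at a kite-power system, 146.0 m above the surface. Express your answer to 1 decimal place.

First find α: α = ln(V₂/V₁)/ln(z₂/z₁) = ln(6.65/4.7)/ln(12.8/1.7) = 0.34705/2.01882 = 0.1719
Extrapolate from 12.8 m to 146.0 m: V₃ = 6.65 × (146.0/12.8)^0.1719 = 6.65 × 1.5196 = 10.1054 m/s

10.1 m/s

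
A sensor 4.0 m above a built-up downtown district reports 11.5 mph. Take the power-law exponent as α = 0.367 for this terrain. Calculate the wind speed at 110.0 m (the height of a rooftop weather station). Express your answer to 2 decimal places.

Power-law profile: V₂ = V₁ · (z₂/z₁)^α
V₂ = 11.5 × (110.0/4.0)^0.367 = 11.5 × (27.5000)^0.367
    = 11.5 × 3.3747 = 38.8090 mph

38.81 mph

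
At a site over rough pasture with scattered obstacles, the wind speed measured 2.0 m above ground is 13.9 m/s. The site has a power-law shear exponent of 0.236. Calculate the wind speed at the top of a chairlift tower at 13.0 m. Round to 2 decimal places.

21.62 m/s

Power-law profile: V₂ = V₁ · (z₂/z₁)^α
V₂ = 13.9 × (13.0/2.0)^0.236 = 13.9 × (6.5000)^0.236
    = 13.9 × 1.5554 = 21.6203 m/s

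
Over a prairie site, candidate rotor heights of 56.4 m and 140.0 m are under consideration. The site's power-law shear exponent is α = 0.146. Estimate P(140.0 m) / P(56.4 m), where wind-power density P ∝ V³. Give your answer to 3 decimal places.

1.489

Speed ratio: V_B/V_A = (z_B/z_A)^α = (140.0/56.4)^0.146 = (2.4823)^0.146 = 1.14195
Power-density ratio: P_B/P_A = (V_B/V_A)³ = (1.14195)³ = 1.48917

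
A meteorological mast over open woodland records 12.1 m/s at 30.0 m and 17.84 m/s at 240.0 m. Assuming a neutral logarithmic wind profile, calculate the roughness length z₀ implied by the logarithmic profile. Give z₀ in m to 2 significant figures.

z₀ ≈ 0.37 m

Log law: V(z) ∝ ln(z/z₀). With r = V₁/V₂ = 12.1/17.84 = 0.67825,
r · ln(z₂/z₀) = ln(z₁/z₀) ⇒ ln z₀ = (ln z₁ − r·ln z₂)/(1 − r)
ln z₀ = (3.40120 − 0.67825×5.48064) / 0.32175 = -0.9823
z₀ = exp(-0.9823) = 0.3745 m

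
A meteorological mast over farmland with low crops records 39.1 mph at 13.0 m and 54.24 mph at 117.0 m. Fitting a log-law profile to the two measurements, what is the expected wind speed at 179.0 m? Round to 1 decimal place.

Log law: V ∝ ln(z/z₀). From the pair, with r = V₁/V₂ = 0.72087,
ln z₀ = (ln z₁ − r·ln z₂)/(1 − r) = (2.5649 − 0.72087×4.7622)/0.27913 = -3.1095 → z₀ = 0.04462 m
V₃ = V₁ · ln(z₃/z₀)/ln(z₁/z₀) = 39.1 × 8.2969/5.6745 = 57.1699 mph

57.2 mph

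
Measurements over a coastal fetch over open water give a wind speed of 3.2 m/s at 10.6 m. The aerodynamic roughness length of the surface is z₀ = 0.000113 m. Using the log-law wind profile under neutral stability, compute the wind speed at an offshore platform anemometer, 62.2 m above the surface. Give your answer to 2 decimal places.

Log law: V(z) ∝ ln(z/z₀), so V₂/V₁ = ln(z₂/z₀) / ln(z₁/z₀).
ln(62.2/0.000113) = 13.2185, ln(10.6/0.000113) = 11.4490
V₂ = 3.2 × 13.2185/11.4490 = 3.2 × 1.1546 = 3.6946 m/s

3.69 m/s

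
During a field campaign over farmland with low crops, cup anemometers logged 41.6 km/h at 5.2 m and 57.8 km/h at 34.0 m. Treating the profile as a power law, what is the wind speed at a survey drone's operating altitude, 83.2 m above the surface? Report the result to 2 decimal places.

67.61 km/h

First find α: α = ln(V₂/V₁)/ln(z₂/z₁) = ln(57.8/41.6)/ln(34.0/5.2) = 0.32889/1.87770 = 0.1752
Extrapolate from 34.0 m to 83.2 m: V₃ = 57.8 × (83.2/34.0)^0.1752 = 57.8 × 1.1697 = 67.6084 km/h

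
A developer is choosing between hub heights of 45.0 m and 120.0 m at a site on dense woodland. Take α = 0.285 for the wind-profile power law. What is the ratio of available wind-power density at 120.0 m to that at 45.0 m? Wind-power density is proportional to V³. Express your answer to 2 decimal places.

Speed ratio: V_B/V_A = (z_B/z_A)^α = (120.0/45.0)^0.285 = (2.6667)^0.285 = 1.32252
Power-density ratio: P_B/P_A = (V_B/V_A)³ = (1.32252)³ = 2.31315

2.31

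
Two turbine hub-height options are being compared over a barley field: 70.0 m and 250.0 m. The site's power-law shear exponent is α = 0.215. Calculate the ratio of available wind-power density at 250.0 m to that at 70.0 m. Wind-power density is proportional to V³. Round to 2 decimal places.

2.27

Speed ratio: V_B/V_A = (z_B/z_A)^α = (250.0/70.0)^0.215 = (3.5714)^0.215 = 1.31480
Power-density ratio: P_B/P_A = (V_B/V_A)³ = (1.31480)³ = 2.27291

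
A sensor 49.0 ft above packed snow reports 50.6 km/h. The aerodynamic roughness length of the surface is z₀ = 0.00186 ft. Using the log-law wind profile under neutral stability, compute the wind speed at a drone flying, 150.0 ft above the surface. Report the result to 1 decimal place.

Log law: V(z) ∝ ln(z/z₀), so V₂/V₁ = ln(z₂/z₀) / ln(z₁/z₀).
ln(150.0/0.00186) = 11.2978, ln(49.0/0.00186) = 10.1790
V₂ = 50.6 × 11.2978/10.1790 = 50.6 × 1.1099 = 56.1617 km/h

56.2 km/h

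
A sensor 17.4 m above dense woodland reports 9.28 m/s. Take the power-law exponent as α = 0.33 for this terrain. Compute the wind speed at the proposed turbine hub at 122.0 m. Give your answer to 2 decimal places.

17.65 m/s

Power-law profile: V₂ = V₁ · (z₂/z₁)^α
V₂ = 9.28 × (122.0/17.4)^0.33 = 9.28 × (7.0115)^0.33
    = 9.28 × 1.9016 = 17.6468 m/s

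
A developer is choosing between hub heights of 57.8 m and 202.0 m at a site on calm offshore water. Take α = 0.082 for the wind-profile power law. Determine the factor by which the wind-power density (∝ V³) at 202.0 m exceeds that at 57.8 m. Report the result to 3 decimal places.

1.360

Speed ratio: V_B/V_A = (z_B/z_A)^α = (202.0/57.8)^0.082 = (3.4948)^0.082 = 1.10805
Power-density ratio: P_B/P_A = (V_B/V_A)³ = (1.10805)³ = 1.36045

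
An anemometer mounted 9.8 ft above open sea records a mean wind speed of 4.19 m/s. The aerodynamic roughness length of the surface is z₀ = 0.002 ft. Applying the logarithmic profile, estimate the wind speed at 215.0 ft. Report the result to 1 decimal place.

5.7 m/s

Log law: V(z) ∝ ln(z/z₀), so V₂/V₁ = ln(z₂/z₀) / ln(z₁/z₀).
ln(215.0/0.002) = 11.5852, ln(9.8/0.002) = 8.4970
V₂ = 4.19 × 11.5852/8.4970 = 4.19 × 1.3635 = 5.7129 m/s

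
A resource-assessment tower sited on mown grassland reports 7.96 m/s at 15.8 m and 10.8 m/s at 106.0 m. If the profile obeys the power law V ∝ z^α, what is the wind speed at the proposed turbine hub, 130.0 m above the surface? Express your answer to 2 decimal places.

First find α: α = ln(V₂/V₁)/ln(z₂/z₁) = ln(10.8/7.96)/ln(106.0/15.8) = 0.30512/1.90343 = 0.1603
Extrapolate from 106.0 m to 130.0 m: V₃ = 10.8 × (130.0/106.0)^0.1603 = 10.8 × 1.0333 = 11.1592 m/s

11.16 m/s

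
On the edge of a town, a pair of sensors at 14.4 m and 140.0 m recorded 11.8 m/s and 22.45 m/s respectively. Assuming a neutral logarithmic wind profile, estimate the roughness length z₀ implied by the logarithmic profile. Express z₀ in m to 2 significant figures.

z₀ ≈ 1.2 m

Log law: V(z) ∝ ln(z/z₀). With r = V₁/V₂ = 11.8/22.45 = 0.52561,
r · ln(z₂/z₀) = ln(z₁/z₀) ⇒ ln z₀ = (ln z₁ − r·ln z₂)/(1 − r)
ln z₀ = (2.66723 − 0.52561×4.94164) / 0.47439 = 0.1472
z₀ = exp(0.1472) = 1.159 m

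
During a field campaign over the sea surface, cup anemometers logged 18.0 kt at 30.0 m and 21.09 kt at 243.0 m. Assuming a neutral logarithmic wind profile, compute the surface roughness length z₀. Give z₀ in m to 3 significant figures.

z₀ ≈ 0.000153 m

Log law: V(z) ∝ ln(z/z₀). With r = V₁/V₂ = 18.0/21.09 = 0.85349,
r · ln(z₂/z₀) = ln(z₁/z₀) ⇒ ln z₀ = (ln z₁ − r·ln z₂)/(1 − r)
ln z₀ = (3.40120 − 0.85349×5.49306) / 0.14651 = -8.7844
z₀ = exp(-8.7844) = 0.0001531 m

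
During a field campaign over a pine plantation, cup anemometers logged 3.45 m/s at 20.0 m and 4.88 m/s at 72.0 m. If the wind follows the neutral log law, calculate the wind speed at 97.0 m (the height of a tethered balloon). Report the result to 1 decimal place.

Log law: V ∝ ln(z/z₀). From the pair, with r = V₁/V₂ = 0.70697,
ln z₀ = (ln z₁ − r·ln z₂)/(1 − r) = (2.9957 − 0.70697×4.2767)/0.29303 = -0.0946 → z₀ = 0.9097 m
V₃ = V₁ · ln(z₃/z₀)/ln(z₁/z₀) = 3.45 × 4.6693/3.0904 = 5.2127 m/s

5.2 m/s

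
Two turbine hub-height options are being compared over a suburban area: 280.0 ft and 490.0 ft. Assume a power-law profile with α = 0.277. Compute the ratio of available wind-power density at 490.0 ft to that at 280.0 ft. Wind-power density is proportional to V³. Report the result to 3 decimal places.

1.592

Speed ratio: V_B/V_A = (z_B/z_A)^α = (490.0/280.0)^0.277 = (1.7500)^0.277 = 1.16767
Power-density ratio: P_B/P_A = (V_B/V_A)³ = (1.16767)³ = 1.59208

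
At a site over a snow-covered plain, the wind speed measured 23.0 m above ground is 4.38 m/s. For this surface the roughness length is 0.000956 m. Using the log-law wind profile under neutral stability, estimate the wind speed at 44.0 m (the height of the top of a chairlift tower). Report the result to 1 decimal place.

Log law: V(z) ∝ ln(z/z₀), so V₂/V₁ = ln(z₂/z₀) / ln(z₁/z₀).
ln(44.0/0.000956) = 10.7369, ln(23.0/0.000956) = 10.0882
V₂ = 4.38 × 10.7369/10.0882 = 4.38 × 1.0643 = 4.6616 m/s

4.7 m/s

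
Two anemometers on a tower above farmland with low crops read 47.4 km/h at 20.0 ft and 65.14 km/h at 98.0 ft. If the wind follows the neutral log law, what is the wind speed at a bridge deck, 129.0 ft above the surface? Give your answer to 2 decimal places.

68.21 km/h

Log law: V ∝ ln(z/z₀). From the pair, with r = V₁/V₂ = 0.72766,
ln z₀ = (ln z₁ − r·ln z₂)/(1 − r) = (2.9957 − 0.72766×4.5850)/0.27234 = -1.2506 → z₀ = 0.2863 ft
V₃ = V₁ · ln(z₃/z₀)/ln(z₁/z₀) = 47.4 × 6.1104/4.2463 = 68.2080 km/h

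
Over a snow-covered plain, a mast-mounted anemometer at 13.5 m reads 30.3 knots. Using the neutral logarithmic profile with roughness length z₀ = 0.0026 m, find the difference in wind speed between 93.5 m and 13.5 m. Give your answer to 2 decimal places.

Log law: V₂ = V₁ · ln(z₂/z₀)/ln(z₁/z₀) = 30.3 × 10.4902/8.5549 = 37.1544 knots
ΔV = 37.1544 − 30.3 = 6.8544 knots

6.85 knots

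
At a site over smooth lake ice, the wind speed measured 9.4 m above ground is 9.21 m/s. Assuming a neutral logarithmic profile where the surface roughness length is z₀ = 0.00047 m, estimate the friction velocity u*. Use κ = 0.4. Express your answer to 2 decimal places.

Log law: V(z) = (u*/κ) · ln(z/z₀) ⇒ u* = κ · V / ln(z/z₀)
u* = 0.4 × 9.21 / ln(9.4/0.00047) = 0.4 × 9.21 / 9.9035
   = 3.6840 / 9.9035 = 0.3720 m/s

u* ≈ 0.37 m/s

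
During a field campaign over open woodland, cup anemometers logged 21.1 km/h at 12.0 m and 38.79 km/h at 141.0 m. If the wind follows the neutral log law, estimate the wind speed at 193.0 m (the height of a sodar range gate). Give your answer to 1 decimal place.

Log law: V ∝ ln(z/z₀). From the pair, with r = V₁/V₂ = 0.54395,
ln z₀ = (ln z₁ − r·ln z₂)/(1 − r) = (2.4849 − 0.54395×4.9488)/0.45605 = -0.4539 → z₀ = 0.6352 m
V₃ = V₁ · ln(z₃/z₀)/ln(z₁/z₀) = 21.1 × 5.7166/2.9388 = 41.0440 km/h

41.0 km/h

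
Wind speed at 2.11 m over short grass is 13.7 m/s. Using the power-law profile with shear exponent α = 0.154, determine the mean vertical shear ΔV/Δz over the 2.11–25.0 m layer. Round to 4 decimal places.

Power law: V₂ = V₁ · (z₂/z₁)^α = 13.7 × (11.8483)^0.154 = 20.0477 m/s
ΔV/Δz = (20.0477 − 13.7)/(25.0 − 2.11) = 6.3477/22.8900 = 0.27731 m/s/m

0.2773 m/s/m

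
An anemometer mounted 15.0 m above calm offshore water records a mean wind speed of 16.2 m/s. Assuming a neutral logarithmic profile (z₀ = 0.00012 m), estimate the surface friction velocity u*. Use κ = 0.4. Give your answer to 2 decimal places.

u* ≈ 0.55 m/s

Log law: V(z) = (u*/κ) · ln(z/z₀) ⇒ u* = κ · V / ln(z/z₀)
u* = 0.4 × 16.2 / ln(15.0/0.00012) = 0.4 × 16.2 / 11.7361
   = 6.4800 / 11.7361 = 0.5521 m/s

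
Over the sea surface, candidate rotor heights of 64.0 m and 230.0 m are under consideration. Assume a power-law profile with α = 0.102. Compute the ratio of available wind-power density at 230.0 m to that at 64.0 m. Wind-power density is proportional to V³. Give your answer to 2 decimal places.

1.48

Speed ratio: V_B/V_A = (z_B/z_A)^α = (230.0/64.0)^0.102 = (3.5938)^0.102 = 1.13937
Power-density ratio: P_B/P_A = (V_B/V_A)³ = (1.13937)³ = 1.47910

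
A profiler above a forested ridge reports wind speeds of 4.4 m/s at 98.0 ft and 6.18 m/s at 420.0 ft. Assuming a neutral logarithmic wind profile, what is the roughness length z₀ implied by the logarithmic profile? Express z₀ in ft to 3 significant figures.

z₀ ≈ 2.68 ft

Log law: V(z) ∝ ln(z/z₀). With r = V₁/V₂ = 4.4/6.18 = 0.71197,
r · ln(z₂/z₀) = ln(z₁/z₀) ⇒ ln z₀ = (ln z₁ − r·ln z₂)/(1 − r)
ln z₀ = (4.58497 − 0.71197×6.04025) / 0.28803 = 0.9876
z₀ = exp(0.9876) = 2.685 ft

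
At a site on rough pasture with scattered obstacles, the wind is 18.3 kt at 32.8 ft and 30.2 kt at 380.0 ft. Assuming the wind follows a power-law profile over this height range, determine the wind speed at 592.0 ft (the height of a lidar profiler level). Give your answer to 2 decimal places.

First find α: α = ln(V₂/V₁)/ln(z₂/z₁) = ln(30.2/18.3)/ln(380.0/32.8) = 0.50094/2.44974 = 0.2045
Extrapolate from 380.0 ft to 592.0 ft: V₃ = 30.2 × (592.0/380.0)^0.2045 = 30.2 × 1.0949 = 33.0658 kt

33.07 kt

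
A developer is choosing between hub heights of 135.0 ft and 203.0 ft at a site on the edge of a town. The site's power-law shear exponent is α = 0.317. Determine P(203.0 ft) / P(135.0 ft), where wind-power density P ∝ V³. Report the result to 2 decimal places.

Speed ratio: V_B/V_A = (z_B/z_A)^α = (203.0/135.0)^0.317 = (1.5037)^0.317 = 1.13805
Power-density ratio: P_B/P_A = (V_B/V_A)³ = (1.13805)³ = 1.47395

1.47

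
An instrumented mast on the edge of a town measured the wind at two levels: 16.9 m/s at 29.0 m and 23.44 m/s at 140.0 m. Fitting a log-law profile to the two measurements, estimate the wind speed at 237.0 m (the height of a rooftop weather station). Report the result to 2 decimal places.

25.63 m/s

Log law: V ∝ ln(z/z₀). From the pair, with r = V₁/V₂ = 0.72099,
ln z₀ = (ln z₁ − r·ln z₂)/(1 − r) = (3.3673 − 0.72099×4.9416)/0.27901 = -0.7010 → z₀ = 0.4961 m
V₃ = V₁ · ln(z₃/z₀)/ln(z₁/z₀) = 16.9 × 6.1690/4.0683 = 25.6268 m/s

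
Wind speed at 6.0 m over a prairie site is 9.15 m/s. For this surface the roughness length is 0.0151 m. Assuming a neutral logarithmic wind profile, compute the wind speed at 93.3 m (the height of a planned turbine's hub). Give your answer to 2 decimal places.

13.35 m/s

Log law: V(z) ∝ ln(z/z₀), so V₂/V₁ = ln(z₂/z₀) / ln(z₁/z₀).
ln(93.3/0.0151) = 8.7289, ln(6.0/0.0151) = 5.9848
V₂ = 9.15 × 8.7289/5.9848 = 9.15 × 1.4585 = 13.3453 m/s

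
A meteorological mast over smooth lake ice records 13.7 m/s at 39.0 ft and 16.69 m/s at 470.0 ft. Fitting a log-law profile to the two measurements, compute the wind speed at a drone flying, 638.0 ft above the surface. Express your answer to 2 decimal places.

Log law: V ∝ ln(z/z₀). From the pair, with r = V₁/V₂ = 0.82085,
ln z₀ = (ln z₁ − r·ln z₂)/(1 − r) = (3.6636 − 0.82085×6.1527)/0.17915 = -7.7417 → z₀ = 0.0004343 ft
V₃ = V₁ · ln(z₃/z₀)/ln(z₁/z₀) = 13.7 × 14.2000/11.4052 = 17.0571 m/s

17.06 m/s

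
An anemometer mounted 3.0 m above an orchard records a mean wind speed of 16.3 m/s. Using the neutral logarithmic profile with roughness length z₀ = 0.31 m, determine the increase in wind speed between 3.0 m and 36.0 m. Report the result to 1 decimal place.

17.8 m/s

Log law: V₂ = V₁ · ln(z₂/z₀)/ln(z₁/z₀) = 16.3 × 4.7547/2.2698 = 34.1448 m/s
ΔV = 34.1448 − 16.3 = 17.8448 m/s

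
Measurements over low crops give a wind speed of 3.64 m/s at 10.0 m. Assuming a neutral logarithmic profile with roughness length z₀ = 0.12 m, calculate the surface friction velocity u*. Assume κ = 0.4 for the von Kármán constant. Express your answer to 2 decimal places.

u* ≈ 0.33 m/s

Log law: V(z) = (u*/κ) · ln(z/z₀) ⇒ u* = κ · V / ln(z/z₀)
u* = 0.4 × 3.64 / ln(10.0/0.12) = 0.4 × 3.64 / 4.4228
   = 1.4560 / 4.4228 = 0.3292 m/s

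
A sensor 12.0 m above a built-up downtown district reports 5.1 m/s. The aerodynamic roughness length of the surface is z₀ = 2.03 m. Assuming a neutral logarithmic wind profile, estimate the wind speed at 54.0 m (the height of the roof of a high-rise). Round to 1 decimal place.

Log law: V(z) ∝ ln(z/z₀), so V₂/V₁ = ln(z₂/z₀) / ln(z₁/z₀).
ln(54.0/2.03) = 3.2809, ln(12.0/2.03) = 1.7769
V₂ = 5.1 × 3.2809/1.7769 = 5.1 × 1.8465 = 9.4170 m/s

9.4 m/s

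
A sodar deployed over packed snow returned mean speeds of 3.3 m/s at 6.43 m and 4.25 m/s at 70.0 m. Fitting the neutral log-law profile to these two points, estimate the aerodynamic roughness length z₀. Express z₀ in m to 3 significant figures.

z₀ ≈ 0.00161 m

Log law: V(z) ∝ ln(z/z₀). With r = V₁/V₂ = 3.3/4.25 = 0.77647,
r · ln(z₂/z₀) = ln(z₁/z₀) ⇒ ln z₀ = (ln z₁ − r·ln z₂)/(1 − r)
ln z₀ = (1.86097 − 0.77647×4.24850) / 0.22353 = -6.4325
z₀ = exp(-6.4325) = 0.001608 m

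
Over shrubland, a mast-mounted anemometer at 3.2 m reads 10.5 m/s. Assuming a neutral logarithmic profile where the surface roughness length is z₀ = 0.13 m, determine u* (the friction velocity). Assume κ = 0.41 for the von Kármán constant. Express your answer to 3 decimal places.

u* ≈ 1.344 m/s

Log law: V(z) = (u*/κ) · ln(z/z₀) ⇒ u* = κ · V / ln(z/z₀)
u* = 0.41 × 10.5 / ln(3.2/0.13) = 0.41 × 10.5 / 3.2034
   = 4.3050 / 3.2034 = 1.3439 m/s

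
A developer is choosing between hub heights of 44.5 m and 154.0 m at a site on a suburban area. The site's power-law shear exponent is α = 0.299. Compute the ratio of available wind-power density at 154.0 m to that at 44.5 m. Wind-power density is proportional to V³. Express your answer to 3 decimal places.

Speed ratio: V_B/V_A = (z_B/z_A)^α = (154.0/44.5)^0.299 = (3.4607)^0.299 = 1.44947
Power-density ratio: P_B/P_A = (V_B/V_A)³ = (1.44947)³ = 3.04528

3.045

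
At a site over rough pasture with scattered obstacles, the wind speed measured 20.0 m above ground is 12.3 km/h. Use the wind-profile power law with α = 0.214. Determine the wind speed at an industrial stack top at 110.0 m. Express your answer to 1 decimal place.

17.7 km/h

Power-law profile: V₂ = V₁ · (z₂/z₁)^α
V₂ = 12.3 × (110.0/20.0)^0.214 = 12.3 × (5.5000)^0.214
    = 12.3 × 1.4402 = 17.7151 km/h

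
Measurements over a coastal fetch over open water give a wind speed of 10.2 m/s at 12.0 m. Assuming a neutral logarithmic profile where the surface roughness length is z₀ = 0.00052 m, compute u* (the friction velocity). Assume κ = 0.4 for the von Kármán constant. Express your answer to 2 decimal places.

Log law: V(z) = (u*/κ) · ln(z/z₀) ⇒ u* = κ · V / ln(z/z₀)
u* = 0.4 × 10.2 / ln(12.0/0.00052) = 0.4 × 10.2 / 10.0466
   = 4.0800 / 10.0466 = 0.4061 m/s

u* ≈ 0.41 m/s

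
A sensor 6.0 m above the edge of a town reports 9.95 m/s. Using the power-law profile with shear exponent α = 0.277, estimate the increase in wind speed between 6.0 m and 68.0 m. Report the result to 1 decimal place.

9.5 m/s

Power law: V₂ = V₁ · (z₂/z₁)^α = 9.95 × (11.3333)^0.277 = 19.4931 m/s
ΔV = 19.4931 − 9.95 = 9.5431 m/s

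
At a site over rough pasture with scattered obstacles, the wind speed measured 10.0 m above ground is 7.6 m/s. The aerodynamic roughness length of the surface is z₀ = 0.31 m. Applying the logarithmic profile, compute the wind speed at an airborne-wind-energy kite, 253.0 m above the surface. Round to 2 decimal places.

14.67 m/s

Log law: V(z) ∝ ln(z/z₀), so V₂/V₁ = ln(z₂/z₀) / ln(z₁/z₀).
ln(253.0/0.31) = 6.7046, ln(10.0/0.31) = 3.4738
V₂ = 7.6 × 6.7046/3.4738 = 7.6 × 1.9301 = 14.6684 m/s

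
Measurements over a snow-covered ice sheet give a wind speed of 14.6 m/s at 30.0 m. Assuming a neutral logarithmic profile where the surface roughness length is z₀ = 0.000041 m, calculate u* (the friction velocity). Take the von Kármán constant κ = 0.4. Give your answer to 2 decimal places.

u* ≈ 0.43 m/s

Log law: V(z) = (u*/κ) · ln(z/z₀) ⇒ u* = κ · V / ln(z/z₀)
u* = 0.4 × 14.6 / ln(30.0/0.000041) = 0.4 × 14.6 / 13.5031
   = 5.8400 / 13.5031 = 0.4325 m/s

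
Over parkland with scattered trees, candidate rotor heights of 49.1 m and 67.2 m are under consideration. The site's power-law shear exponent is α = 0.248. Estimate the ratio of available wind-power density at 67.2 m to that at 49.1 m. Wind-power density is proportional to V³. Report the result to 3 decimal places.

1.263

Speed ratio: V_B/V_A = (z_B/z_A)^α = (67.2/49.1)^0.248 = (1.3686)^0.248 = 1.08093
Power-density ratio: P_B/P_A = (V_B/V_A)³ = (1.08093)³ = 1.26298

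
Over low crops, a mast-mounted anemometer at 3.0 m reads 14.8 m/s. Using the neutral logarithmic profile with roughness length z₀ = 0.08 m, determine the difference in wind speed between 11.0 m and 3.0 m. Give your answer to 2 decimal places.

Log law: V₂ = V₁ · ln(z₂/z₀)/ln(z₁/z₀) = 14.8 × 4.9236/3.6243 = 20.1056 m/s
ΔV = 20.1056 − 14.8 = 5.3056 m/s

5.31 m/s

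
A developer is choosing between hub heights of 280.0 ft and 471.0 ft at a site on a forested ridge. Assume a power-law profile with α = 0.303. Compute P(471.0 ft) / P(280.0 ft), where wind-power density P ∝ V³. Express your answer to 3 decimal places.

1.604

Speed ratio: V_B/V_A = (z_B/z_A)^α = (471.0/280.0)^0.303 = (1.6821)^0.303 = 1.17068
Power-density ratio: P_B/P_A = (V_B/V_A)³ = (1.17068)³ = 1.60439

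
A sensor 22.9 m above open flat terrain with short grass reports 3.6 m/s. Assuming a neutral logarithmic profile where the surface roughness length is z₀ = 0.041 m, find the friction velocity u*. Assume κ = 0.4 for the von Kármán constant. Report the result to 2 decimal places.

Log law: V(z) = (u*/κ) · ln(z/z₀) ⇒ u* = κ · V / ln(z/z₀)
u* = 0.4 × 3.6 / ln(22.9/0.041) = 0.4 × 3.6 / 6.3253
   = 1.4400 / 6.3253 = 0.2277 m/s

u* ≈ 0.23 m/s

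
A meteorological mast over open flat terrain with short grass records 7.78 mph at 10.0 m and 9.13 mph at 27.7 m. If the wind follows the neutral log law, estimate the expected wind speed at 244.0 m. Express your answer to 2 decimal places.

12.01 mph

Log law: V ∝ ln(z/z₀). From the pair, with r = V₁/V₂ = 0.85214,
ln z₀ = (ln z₁ − r·ln z₂)/(1 − r) = (2.3026 − 0.85214×3.3214)/0.14786 = -3.5690 → z₀ = 0.02818 m
V₃ = V₁ · ln(z₃/z₀)/ln(z₁/z₀) = 7.78 × 9.0662/5.8716 = 12.0129 mph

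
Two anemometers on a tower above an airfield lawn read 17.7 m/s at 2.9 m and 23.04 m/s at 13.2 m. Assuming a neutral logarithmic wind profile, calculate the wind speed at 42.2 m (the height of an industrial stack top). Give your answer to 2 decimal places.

27.14 m/s

Log law: V ∝ ln(z/z₀). From the pair, with r = V₁/V₂ = 0.76823,
ln z₀ = (ln z₁ − r·ln z₂)/(1 − r) = (1.0647 − 0.76823×2.5802)/0.23177 = -3.9586 → z₀ = 0.01909 m
V₃ = V₁ · ln(z₃/z₀)/ln(z₁/z₀) = 17.7 × 7.7010/5.0233 = 27.1351 m/s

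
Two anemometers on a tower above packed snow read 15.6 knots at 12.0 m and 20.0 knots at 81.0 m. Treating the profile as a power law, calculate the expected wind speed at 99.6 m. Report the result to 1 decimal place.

20.5 knots

First find α: α = ln(V₂/V₁)/ln(z₂/z₁) = ln(20.0/15.6)/ln(81.0/12.0) = 0.24846/1.90954 = 0.1301
Extrapolate from 81.0 m to 99.6 m: V₃ = 20.0 × (99.6/81.0)^0.1301 = 20.0 × 1.0273 = 20.5452 knots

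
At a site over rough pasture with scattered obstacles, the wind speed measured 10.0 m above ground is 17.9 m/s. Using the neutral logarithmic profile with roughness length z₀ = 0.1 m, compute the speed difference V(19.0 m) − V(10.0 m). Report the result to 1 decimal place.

Log law: V₂ = V₁ · ln(z₂/z₀)/ln(z₁/z₀) = 17.9 × 5.2470/4.6052 = 20.3948 m/s
ΔV = 20.3948 − 17.9 = 2.4948 m/s

2.5 m/s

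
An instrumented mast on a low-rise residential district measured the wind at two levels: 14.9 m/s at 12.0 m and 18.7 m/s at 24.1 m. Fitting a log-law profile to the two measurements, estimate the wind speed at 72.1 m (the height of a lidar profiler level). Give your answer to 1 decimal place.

24.7 m/s

Log law: V ∝ ln(z/z₀). From the pair, with r = V₁/V₂ = 0.79679,
ln z₀ = (ln z₁ − r·ln z₂)/(1 − r) = (2.4849 − 0.79679×3.1822)/0.20321 = -0.2493 → z₀ = 0.7794 m
V₃ = V₁ · ln(z₃/z₀)/ln(z₁/z₀) = 14.9 × 4.5273/2.7342 = 24.6718 m/s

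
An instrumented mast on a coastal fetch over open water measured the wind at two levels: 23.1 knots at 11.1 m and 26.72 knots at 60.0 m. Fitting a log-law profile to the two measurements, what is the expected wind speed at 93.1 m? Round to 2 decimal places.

Log law: V ∝ ln(z/z₀). From the pair, with r = V₁/V₂ = 0.86452,
ln z₀ = (ln z₁ − r·ln z₂)/(1 − r) = (2.4069 − 0.86452×4.0943)/0.13548 = -8.3607 → z₀ = 0.0002339 m
V₃ = V₁ · ln(z₃/z₀)/ln(z₁/z₀) = 23.1 × 12.8944/10.7677 = 27.6625 knots

27.66 knots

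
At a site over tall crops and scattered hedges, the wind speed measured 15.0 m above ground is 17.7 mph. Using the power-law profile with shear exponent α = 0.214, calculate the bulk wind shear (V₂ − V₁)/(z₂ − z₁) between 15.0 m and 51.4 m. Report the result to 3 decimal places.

0.147 mph/m

Power law: V₂ = V₁ · (z₂/z₁)^α = 17.7 × (3.4267)^0.214 = 23.0375 mph
ΔV/Δz = (23.0375 − 17.7)/(51.4 − 15.0) = 5.3375/36.4000 = 0.14664 mph/m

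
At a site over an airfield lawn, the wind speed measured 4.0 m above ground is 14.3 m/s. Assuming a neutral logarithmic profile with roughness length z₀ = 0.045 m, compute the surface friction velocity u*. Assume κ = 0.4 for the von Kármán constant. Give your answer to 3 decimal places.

u* ≈ 1.275 m/s

Log law: V(z) = (u*/κ) · ln(z/z₀) ⇒ u* = κ · V / ln(z/z₀)
u* = 0.4 × 14.3 / ln(4.0/0.045) = 0.4 × 14.3 / 4.4874
   = 5.7200 / 4.4874 = 1.2747 m/s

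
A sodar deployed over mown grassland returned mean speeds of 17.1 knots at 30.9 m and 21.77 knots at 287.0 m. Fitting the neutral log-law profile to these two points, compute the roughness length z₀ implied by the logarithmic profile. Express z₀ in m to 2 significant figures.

Log law: V(z) ∝ ln(z/z₀). With r = V₁/V₂ = 17.1/21.77 = 0.78548,
r · ln(z₂/z₀) = ln(z₁/z₀) ⇒ ln z₀ = (ln z₁ − r·ln z₂)/(1 − r)
ln z₀ = (3.43076 − 0.78548×5.65948) / 0.21452 = -4.7301
z₀ = exp(-4.7301) = 0.008826 m

z₀ ≈ 0.0088 m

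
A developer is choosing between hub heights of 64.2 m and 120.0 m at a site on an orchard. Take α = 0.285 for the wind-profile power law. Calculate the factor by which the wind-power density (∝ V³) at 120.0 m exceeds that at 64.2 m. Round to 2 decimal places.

Speed ratio: V_B/V_A = (z_B/z_A)^α = (120.0/64.2)^0.285 = (1.8692)^0.285 = 1.19514
Power-density ratio: P_B/P_A = (V_B/V_A)³ = (1.19514)³ = 1.70709

1.71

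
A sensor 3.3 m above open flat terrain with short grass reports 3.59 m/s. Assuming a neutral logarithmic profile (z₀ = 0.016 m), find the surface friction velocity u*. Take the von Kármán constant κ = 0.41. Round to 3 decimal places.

u* ≈ 0.276 m/s

Log law: V(z) = (u*/κ) · ln(z/z₀) ⇒ u* = κ · V / ln(z/z₀)
u* = 0.41 × 3.59 / ln(3.3/0.016) = 0.41 × 3.59 / 5.3291
   = 1.4719 / 5.3291 = 0.2762 m/s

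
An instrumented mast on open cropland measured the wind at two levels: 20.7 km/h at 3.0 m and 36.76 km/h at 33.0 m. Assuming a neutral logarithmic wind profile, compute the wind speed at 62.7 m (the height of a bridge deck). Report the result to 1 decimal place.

Log law: V ∝ ln(z/z₀). From the pair, with r = V₁/V₂ = 0.56311,
ln z₀ = (ln z₁ − r·ln z₂)/(1 − r) = (1.0986 − 0.56311×3.4965)/0.43689 = -1.9921 → z₀ = 0.1364 m
V₃ = V₁ · ln(z₃/z₀)/ln(z₁/z₀) = 20.7 × 6.1304/3.0907 = 41.0588 km/h

41.1 km/h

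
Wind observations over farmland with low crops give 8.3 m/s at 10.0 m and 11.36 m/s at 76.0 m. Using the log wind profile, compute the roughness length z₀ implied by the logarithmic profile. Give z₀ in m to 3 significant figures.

Log law: V(z) ∝ ln(z/z₀). With r = V₁/V₂ = 8.3/11.36 = 0.73063,
r · ln(z₂/z₀) = ln(z₁/z₀) ⇒ ln z₀ = (ln z₁ − r·ln z₂)/(1 − r)
ln z₀ = (2.30259 − 0.73063×4.33073) / 0.26937 = -3.1986
z₀ = exp(-3.1986) = 0.04082 m

z₀ ≈ 0.0408 m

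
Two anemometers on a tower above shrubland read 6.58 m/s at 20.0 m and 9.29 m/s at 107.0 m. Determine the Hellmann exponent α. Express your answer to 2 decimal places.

α ≈ 0.21

Power law: V₂/V₁ = (z₂/z₁)^α ⇒ α = ln(V₂/V₁) / ln(z₂/z₁)
α = ln(9.29/6.58) / ln(107.0/20.0) = ln(1.4119) / ln(5.3500)
  = 0.34490 / 1.67710 = 0.20566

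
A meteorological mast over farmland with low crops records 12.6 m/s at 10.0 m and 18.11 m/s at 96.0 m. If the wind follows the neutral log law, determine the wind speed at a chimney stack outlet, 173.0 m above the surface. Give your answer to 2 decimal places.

19.54 m/s

Log law: V ∝ ln(z/z₀). From the pair, with r = V₁/V₂ = 0.69575,
ln z₀ = (ln z₁ − r·ln z₂)/(1 − r) = (2.3026 − 0.69575×4.5643)/0.30425 = -2.8695 → z₀ = 0.05673 m
V₃ = V₁ · ln(z₃/z₀)/ln(z₁/z₀) = 12.6 × 8.0228/5.1721 = 19.5448 m/s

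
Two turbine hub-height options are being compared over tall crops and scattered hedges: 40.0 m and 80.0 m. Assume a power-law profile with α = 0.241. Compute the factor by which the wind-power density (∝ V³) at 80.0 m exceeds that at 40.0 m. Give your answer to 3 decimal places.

Speed ratio: V_B/V_A = (z_B/z_A)^α = (80.0/40.0)^0.241 = (2.0000)^0.241 = 1.18181
Power-density ratio: P_B/P_A = (V_B/V_A)³ = (1.18181)³ = 1.65061

1.651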